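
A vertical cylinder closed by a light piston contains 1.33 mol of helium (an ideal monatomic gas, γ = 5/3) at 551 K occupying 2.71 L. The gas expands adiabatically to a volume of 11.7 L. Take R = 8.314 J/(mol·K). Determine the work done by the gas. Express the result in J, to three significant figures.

Adiabatic: TV^(γ−1) = const with γ = 5/3.
T₂ = T₁ (V₁/V₂)^(γ−1) = 551 × (2.71/11.7)^0.667 = 551 × 0.3772 = 207.8 K.
W_by = nCᵥ(T₁ − T₂) = (1.33)(12.47)(551 − 207.8) = 5692 J.

W ≈ 5690 J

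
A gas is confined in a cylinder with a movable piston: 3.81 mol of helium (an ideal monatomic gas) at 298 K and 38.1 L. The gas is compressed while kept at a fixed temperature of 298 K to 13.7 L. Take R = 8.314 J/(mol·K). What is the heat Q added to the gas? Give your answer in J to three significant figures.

Isothermal ⇒ ΔU = 0, so Q = W = nRT ln(V₂/V₁).
Q = (3.81)(8.314)(298) ln(13.7/38.1) = 9440 × -1.023 = -9655 J.

Q ≈ -9650 J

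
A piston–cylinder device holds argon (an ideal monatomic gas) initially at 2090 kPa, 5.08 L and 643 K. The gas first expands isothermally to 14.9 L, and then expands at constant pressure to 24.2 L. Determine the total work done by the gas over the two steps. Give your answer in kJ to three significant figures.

Step 1 (isothermal): W = P₁V₁ ln(V₂/V₁) = (10617) ln(14.9/5.08) = 11425 J.
After step 1: P = 712.6 kPa, V = 14.9 L, T = 643 K.
Step 2 (isobaric): W = PΔV = (712.6 kPa)(24.2 − 14.9 L) = 6627 J.
W_total = 11425 + 6627 = 18051 J.

W_total ≈ 18.1 kJ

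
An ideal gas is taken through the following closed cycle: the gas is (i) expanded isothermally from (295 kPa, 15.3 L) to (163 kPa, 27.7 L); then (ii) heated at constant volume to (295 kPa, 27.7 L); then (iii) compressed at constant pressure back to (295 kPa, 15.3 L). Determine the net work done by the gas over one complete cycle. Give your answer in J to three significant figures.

Leg (i): W = PᵢVᵢ ln(V_f/Vᵢ) = (4514) ln(27.7/15.3) = 2679 J.
Leg (ii): W = 0.
Leg (iii): W = PΔV = (295)(15.3 − 27.7) = -3658 J.
W_net = 2679 − 3658 = -978.9 J.

W_net ≈ -979 J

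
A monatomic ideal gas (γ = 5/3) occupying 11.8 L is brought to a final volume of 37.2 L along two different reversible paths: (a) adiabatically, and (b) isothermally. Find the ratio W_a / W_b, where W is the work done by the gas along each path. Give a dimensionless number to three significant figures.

Path (a) adiabatic: W = P₁V₁(1 − (V₁/V₂)^(γ−1))/(γ−1) → W_a/(P₁V₁) = 0.8023.
Path (b) isothermal: W = P₁V₁ ln(V₂/V₁) → W_b/(P₁V₁) = 1.148.
W_a / W_b = 0.8023 / 1.148 = 0.6988.

W_a / W_b ≈ 0.699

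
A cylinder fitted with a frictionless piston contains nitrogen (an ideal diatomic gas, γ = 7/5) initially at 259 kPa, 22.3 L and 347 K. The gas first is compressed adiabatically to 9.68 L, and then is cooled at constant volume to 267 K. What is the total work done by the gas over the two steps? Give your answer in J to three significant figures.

Step 1 (adiabatic): W = (P₁V₁ − P₂V₂)/(γ−1) = (5776 − 8064)/0.4 = -5722 J.
Step 2 (isochoric): W = 0 (constant volume).
W_total = -5722 + 0 = -5722 J.

W_total ≈ -5720 J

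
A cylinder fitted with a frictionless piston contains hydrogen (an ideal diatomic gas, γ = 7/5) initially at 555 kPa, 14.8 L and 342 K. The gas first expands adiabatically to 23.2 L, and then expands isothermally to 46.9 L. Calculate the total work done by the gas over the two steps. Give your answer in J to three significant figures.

Step 1 (adiabatic): W = (P₁V₁ − P₂V₂)/(γ−1) = (8214 − 6862)/0.4 = 3379 J.
After step 1: P = 295.8 kPa, V = 23.2 L, T = 285.7 K.
Step 2 (isothermal): W = P₁V₁ ln(V₂/V₁) = (6862) ln(46.9/23.2) = 4830 J.
W_total = 3379 + 4830 = 8210 J.

W_total ≈ 8210 J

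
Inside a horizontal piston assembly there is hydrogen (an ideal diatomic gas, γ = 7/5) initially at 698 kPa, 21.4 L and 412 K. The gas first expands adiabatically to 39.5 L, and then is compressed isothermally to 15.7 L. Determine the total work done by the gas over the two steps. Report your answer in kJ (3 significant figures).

W_total ≈ -2.67 kJ

Step 1 (adiabatic): W = (P₁V₁ − P₂V₂)/(γ−1) = (14937 − 11689)/0.4 = 8119 J.
After step 1: P = 295.9 kPa, V = 39.5 L, T = 322.4 K.
Step 2 (isothermal): W = P₁V₁ ln(V₂/V₁) = (11689) ln(15.7/39.5) = -10785 J.
W_total = 8119 − 10785 = -2666 J.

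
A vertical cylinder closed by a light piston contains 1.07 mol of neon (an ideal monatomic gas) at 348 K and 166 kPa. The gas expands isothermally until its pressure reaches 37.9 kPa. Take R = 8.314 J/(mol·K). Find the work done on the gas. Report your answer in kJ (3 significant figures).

Isothermal process: W = nRT ln(V₂/V₁) = nRT ln(P₁/P₂).
W = (1.07)(8.314)(348) × ln(166/37.9)
  = 3096 × ln(4.38) = 3096 × 1.477
W_by_gas = 4573 J; work on gas = −W_by = -4573 J.

W ≈ -4.57 kJ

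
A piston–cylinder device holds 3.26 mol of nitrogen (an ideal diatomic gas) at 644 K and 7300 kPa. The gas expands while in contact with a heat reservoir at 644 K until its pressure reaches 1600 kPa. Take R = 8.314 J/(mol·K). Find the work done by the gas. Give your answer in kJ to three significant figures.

W ≈ 26.5 kJ

Isothermal process: W = nRT ln(V₂/V₁) = nRT ln(P₁/P₂).
W = (3.26)(8.314)(644) × ln(7300/1600)
  = 17455 × ln(4.562) = 17455 × 1.518
W_by_gas = 26494 J.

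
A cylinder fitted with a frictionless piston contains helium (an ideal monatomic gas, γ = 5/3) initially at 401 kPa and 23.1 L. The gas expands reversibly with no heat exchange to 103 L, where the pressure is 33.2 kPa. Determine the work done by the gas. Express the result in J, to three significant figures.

Adiabatic: W = (P₁V₁ − P₂V₂)/(γ − 1) with γ = 5/3.
P₁V₁ = 9263 J, P₂V₂ = 3420 J.
W = (9263 − 3420) / 0.6667 = 8765 J.

W ≈ 8770 J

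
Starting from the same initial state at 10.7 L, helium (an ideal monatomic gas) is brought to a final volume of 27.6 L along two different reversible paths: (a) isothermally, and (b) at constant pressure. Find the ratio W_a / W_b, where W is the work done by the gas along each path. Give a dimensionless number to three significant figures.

Path (a) isothermal: W = P₁V₁ ln(V₂/V₁) → W_a/(P₁V₁) = 0.9476.
Path (b) isobaric: W = P₁(V₂ − V₁) → W_b/(P₁V₁) = 1.579.
W_a / W_b = 0.9476 / 1.579 = 0.5999.

W_a / W_b ≈ 0.600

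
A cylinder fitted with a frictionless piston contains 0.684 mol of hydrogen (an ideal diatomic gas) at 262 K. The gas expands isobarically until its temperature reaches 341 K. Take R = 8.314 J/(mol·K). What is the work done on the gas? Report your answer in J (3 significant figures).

W ≈ -449 J

Isobaric: W = P ΔV = nR ΔT.
W = (0.684)(8.314)(341 − 262) = 449.3 J.
Work on gas = −W_by = -449.3 J.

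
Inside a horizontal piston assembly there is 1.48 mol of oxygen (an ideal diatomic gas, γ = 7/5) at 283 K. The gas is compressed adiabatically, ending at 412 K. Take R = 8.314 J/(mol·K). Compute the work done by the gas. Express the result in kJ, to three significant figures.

W ≈ -3.97 kJ

Adiabatic ⇒ Q = 0, so W_by = −ΔU = nCᵥ(T₁ − T₂).
Cᵥ = 5R/2 = 20.79 J/(mol·K).
W = (1.48)(20.79)(283 − 412) = -3968 J.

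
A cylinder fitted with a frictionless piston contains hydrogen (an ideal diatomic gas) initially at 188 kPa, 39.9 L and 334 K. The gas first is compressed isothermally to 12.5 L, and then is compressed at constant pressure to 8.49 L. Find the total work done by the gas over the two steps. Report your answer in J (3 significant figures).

W_total ≈ -11100 J

Step 1 (isothermal): W = P₁V₁ ln(V₂/V₁) = (7501) ln(12.5/39.9) = -8706 J.
After step 1: P = 600.1 kPa, V = 12.5 L, T = 334 K.
Step 2 (isobaric): W = PΔV = (600.1 kPa)(8.49 − 12.5 L) = -2406 J.
W_total = -8706 − 2406 = -11113 J.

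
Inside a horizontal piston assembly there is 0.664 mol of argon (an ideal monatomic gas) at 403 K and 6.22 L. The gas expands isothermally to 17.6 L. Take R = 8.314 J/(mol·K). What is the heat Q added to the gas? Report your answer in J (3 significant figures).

Q ≈ 2310 J

Isothermal ⇒ ΔU = 0, so Q = W = nRT ln(V₂/V₁).
Q = (0.664)(8.314)(403) ln(17.6/6.22) = 2225 × 1.04 = 2314 J.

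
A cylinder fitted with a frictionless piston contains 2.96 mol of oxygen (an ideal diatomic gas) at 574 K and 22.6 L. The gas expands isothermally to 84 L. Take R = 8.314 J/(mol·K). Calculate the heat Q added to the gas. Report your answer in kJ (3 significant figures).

Isothermal ⇒ ΔU = 0, so Q = W = nRT ln(V₂/V₁).
Q = (2.96)(8.314)(574) ln(84/22.6) = 14126 × 1.313 = 18545 J.

Q ≈ 18.5 kJ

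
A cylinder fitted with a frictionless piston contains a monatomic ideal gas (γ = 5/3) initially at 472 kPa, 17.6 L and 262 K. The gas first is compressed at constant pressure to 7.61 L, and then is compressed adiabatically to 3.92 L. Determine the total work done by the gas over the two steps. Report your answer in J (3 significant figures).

W_total ≈ -7710 J

Step 1 (isobaric): W = PΔV = (472 kPa)(7.61 − 17.6 L) = -4715 J.
After step 1: P = 472 kPa, V = 7.61 L, T = 113.3 K.
Step 2 (adiabatic): W = (P₁V₁ − P₂V₂)/(γ−1) = (3592 − 5590)/0.667 = -2997 J.
W_total = -4715 − 2997 = -7712 J.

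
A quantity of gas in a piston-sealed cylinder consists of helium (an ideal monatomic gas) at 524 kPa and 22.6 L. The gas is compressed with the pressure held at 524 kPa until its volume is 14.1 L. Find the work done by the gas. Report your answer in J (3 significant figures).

Isobaric: W = P ΔV.
W = (524 kPa)(14.1 − 22.6 L) = (524)(-8.5) = -4454 J.

W ≈ -4450 J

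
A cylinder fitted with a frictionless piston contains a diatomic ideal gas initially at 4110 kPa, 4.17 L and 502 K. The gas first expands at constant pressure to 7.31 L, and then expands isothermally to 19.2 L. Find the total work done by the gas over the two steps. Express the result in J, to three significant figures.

Step 1 (isobaric): W = PΔV = (4110 kPa)(7.31 − 4.17 L) = 12905 J.
After step 1: P = 4110 kPa, V = 7.31 L, T = 880 K.
Step 2 (isothermal): W = P₁V₁ ln(V₂/V₁) = (30044) ln(19.2/7.31) = 29013 J.
W_total = 12905 + 29013 = 41918 J.

W_total ≈ 41900 J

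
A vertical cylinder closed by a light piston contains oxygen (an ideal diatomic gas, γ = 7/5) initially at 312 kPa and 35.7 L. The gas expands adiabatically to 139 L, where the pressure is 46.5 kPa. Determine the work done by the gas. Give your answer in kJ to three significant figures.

W ≈ 11.7 kJ

Adiabatic: W = (P₁V₁ − P₂V₂)/(γ − 1) with γ = 7/5.
P₁V₁ = 11138 J, P₂V₂ = 6464 J.
W = (11138 − 6464) / 0.4 = 11687 J.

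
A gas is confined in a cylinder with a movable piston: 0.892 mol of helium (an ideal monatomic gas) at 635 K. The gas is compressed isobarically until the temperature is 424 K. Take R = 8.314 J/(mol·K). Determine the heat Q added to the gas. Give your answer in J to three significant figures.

Isobaric: W = nRΔT = (0.892)(8.314)(-211) = -1565 J.
ΔU = nCᵥΔT with Cᵥ = 3R/2: ΔU = (0.892)(12.47)(-211) = -2347 J.
Q = ΔU + W = -2347 − 1565 = -3912 J.

Q ≈ -3910 J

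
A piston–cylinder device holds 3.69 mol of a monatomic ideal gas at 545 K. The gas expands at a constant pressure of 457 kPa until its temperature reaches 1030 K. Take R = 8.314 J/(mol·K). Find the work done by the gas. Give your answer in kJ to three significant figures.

Isobaric: W = P ΔV = nR ΔT.
W = (3.69)(8.314)(1030 − 545) = 14879 J.

W ≈ 14.9 kJ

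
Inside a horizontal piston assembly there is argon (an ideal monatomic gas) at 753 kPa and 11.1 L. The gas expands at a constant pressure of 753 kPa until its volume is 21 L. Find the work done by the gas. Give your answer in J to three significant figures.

Isobaric: W = P ΔV.
W = (753 kPa)(21 − 11.1 L) = (753)(9.9) = 7455 J.

W ≈ 7450 J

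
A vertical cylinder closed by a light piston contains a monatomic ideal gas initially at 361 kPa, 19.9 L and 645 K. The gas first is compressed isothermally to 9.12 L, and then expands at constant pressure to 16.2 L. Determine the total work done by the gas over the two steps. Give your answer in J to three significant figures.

Step 1 (isothermal): W = P₁V₁ ln(V₂/V₁) = (7184) ln(9.12/19.9) = -5605 J.
After step 1: P = 787.7 kPa, V = 9.12 L, T = 645 K.
Step 2 (isobaric): W = PΔV = (787.7 kPa)(16.2 − 9.12 L) = 5577 J.
W_total = -5605 + 5577 = -28.26 J.

W_total ≈ -28.3 J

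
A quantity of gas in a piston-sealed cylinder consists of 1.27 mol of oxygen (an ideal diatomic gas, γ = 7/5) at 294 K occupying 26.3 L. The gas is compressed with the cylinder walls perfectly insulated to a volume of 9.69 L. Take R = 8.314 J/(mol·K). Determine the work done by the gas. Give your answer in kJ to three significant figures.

W ≈ -3.81 kJ

Adiabatic: TV^(γ−1) = const with γ = 7/5.
T₂ = T₁ (V₁/V₂)^(γ−1) = 294 × (26.3/9.69)^0.4 = 294 × 1.491 = 438.3 K.
W_by = nCᵥ(T₁ − T₂) = (1.27)(20.79)(294 − 438.3) = -3810 J.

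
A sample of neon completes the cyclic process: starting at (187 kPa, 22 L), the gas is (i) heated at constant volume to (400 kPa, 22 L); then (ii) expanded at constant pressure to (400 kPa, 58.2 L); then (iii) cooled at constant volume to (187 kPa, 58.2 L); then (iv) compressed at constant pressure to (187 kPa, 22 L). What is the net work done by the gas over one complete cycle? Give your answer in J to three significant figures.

W_net ≈ 7710 J

Constant-volume legs do no work.
W(ii) = (400)(58.2 − 22) = 14480 J; W(iv) = (187)(22 − 58.2) = -6769 J.
W_net = 14480 − 6769 = 7711 J (the clockwise enclosed area).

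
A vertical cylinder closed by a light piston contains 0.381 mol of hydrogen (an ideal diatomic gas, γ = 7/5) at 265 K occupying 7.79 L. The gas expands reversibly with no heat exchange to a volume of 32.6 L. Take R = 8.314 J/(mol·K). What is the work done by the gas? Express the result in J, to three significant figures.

Adiabatic: TV^(γ−1) = const with γ = 7/5.
T₂ = T₁ (V₁/V₂)^(γ−1) = 265 × (7.79/32.6)^0.4 = 265 × 0.5641 = 149.5 K.
W_by = nCᵥ(T₁ − T₂) = (0.381)(20.79)(265 − 149.5) = 914.8 J.

W ≈ 915 J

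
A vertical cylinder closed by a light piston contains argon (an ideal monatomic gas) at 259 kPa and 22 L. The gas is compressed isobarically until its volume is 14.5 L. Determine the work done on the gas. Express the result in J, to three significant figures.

Isobaric: W = P ΔV.
W = (259 kPa)(14.5 − 22 L) = (259)(-7.5) = -1942 J.
Work on gas = −W_by = 1942 J.

W ≈ 1940 J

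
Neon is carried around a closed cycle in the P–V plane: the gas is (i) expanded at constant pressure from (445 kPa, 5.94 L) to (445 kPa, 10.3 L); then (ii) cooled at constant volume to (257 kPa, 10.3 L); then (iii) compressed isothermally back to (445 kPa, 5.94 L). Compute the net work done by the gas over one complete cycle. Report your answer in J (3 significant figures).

Leg (i): W = PΔV = (445)(10.3 − 5.94) = 1940 J.
Leg (ii): W = 0.
Leg (iii): W = PᵢVᵢ ln(V_f/Vᵢ) = (2647) ln(5.94/10.3) = -1457 J.
W_net = 1940 − 1457 = 483.1 J.

W_net ≈ 483 J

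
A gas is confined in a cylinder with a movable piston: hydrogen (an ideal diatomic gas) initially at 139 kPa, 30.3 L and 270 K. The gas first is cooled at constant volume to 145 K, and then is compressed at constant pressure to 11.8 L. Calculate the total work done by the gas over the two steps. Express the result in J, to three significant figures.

W_total ≈ -1380 J

Step 1 (isochoric): W = 0 (constant volume).
After step 1: P = 74.65 kPa (V unchanged).
Step 2 (isobaric): W = PΔV = (74.65 kPa)(11.8 − 30.3 L) = -1381 J.
W_total = 0 − 1381 = -1381 J.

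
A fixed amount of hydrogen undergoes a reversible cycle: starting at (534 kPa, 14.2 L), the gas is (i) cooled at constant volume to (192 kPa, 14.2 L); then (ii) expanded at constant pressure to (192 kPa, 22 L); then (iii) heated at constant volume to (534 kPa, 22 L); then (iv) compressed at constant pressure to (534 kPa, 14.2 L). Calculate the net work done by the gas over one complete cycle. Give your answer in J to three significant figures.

Constant-volume legs do no work.
W(ii) = (192)(22 − 14.2) = 1498 J; W(iv) = (534)(14.2 − 22) = -4165 J.
W_net = 1498 − 4165 = -2668 J (the counter-clockwise enclosed area).

W_net ≈ -2670 J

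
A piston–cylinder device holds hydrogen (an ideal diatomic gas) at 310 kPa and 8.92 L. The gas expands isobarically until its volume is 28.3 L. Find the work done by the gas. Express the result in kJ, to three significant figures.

Isobaric: W = P ΔV.
W = (310 kPa)(28.3 − 8.92 L) = (310)(19.38) = 6008 J.

W ≈ 6.01 kJ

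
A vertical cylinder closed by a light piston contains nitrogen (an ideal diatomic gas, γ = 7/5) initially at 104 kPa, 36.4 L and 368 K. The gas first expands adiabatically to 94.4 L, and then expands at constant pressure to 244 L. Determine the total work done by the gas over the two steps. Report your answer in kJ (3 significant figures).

Step 1 (adiabatic): W = (P₁V₁ − P₂V₂)/(γ−1) = (3786 − 2586)/0.4 = 3000 J.
After step 1: P = 27.39 kPa, V = 94.4 L, T = 251.4 K.
Step 2 (isobaric): W = PΔV = (27.39 kPa)(244 − 94.4 L) = 4098 J.
W_total = 3000 + 4098 = 7097 J.

W_total ≈ 7.10 kJ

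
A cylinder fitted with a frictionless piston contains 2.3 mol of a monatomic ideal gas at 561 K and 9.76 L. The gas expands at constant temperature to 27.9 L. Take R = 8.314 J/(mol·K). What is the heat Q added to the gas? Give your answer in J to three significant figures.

Q ≈ 11300 J

Isothermal ⇒ ΔU = 0, so Q = W = nRT ln(V₂/V₁).
Q = (2.3)(8.314)(561) ln(27.9/9.76) = 10728 × 1.05 = 11268 J.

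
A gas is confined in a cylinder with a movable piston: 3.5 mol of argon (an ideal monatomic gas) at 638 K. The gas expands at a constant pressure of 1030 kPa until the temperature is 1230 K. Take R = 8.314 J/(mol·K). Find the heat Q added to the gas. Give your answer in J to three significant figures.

Isobaric: W = nRΔT = (3.5)(8.314)(592) = 17227 J.
ΔU = nCᵥΔT with Cᵥ = 3R/2: ΔU = (3.5)(12.47)(592) = 25840 J.
Q = ΔU + W = 25840 + 17227 = 43067 J.

Q ≈ 43100 J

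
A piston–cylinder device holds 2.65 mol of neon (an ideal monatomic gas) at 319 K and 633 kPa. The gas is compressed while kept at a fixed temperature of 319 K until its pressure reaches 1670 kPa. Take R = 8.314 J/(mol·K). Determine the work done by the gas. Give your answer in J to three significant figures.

Isothermal process: W = nRT ln(V₂/V₁) = nRT ln(P₁/P₂).
W = (2.65)(8.314)(319) × ln(633/1670)
  = 7028 × ln(0.379) = 7028 × -0.9701
W_by_gas = -6818 J.

W ≈ -6820 J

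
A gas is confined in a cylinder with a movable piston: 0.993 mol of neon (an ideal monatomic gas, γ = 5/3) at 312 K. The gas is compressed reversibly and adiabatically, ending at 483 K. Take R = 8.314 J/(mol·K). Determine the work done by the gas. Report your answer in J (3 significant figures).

Adiabatic ⇒ Q = 0, so W_by = −ΔU = nCᵥ(T₁ − T₂).
Cᵥ = 3R/2 = 12.47 J/(mol·K).
W = (0.993)(12.47)(312 − 483) = -2118 J.

W ≈ -2120 J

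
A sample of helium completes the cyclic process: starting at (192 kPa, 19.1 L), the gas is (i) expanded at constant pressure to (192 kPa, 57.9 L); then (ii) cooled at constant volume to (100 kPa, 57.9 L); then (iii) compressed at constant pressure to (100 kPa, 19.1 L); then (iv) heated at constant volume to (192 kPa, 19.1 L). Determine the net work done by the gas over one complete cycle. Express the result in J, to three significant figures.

Constant-volume legs do no work.
W(i) = (192)(57.9 − 19.1) = 7450 J; W(iii) = (100)(19.1 − 57.9) = -3880 J.
W_net = 7450 − 3880 = 3570 J (the clockwise enclosed area).

W_net ≈ 3570 J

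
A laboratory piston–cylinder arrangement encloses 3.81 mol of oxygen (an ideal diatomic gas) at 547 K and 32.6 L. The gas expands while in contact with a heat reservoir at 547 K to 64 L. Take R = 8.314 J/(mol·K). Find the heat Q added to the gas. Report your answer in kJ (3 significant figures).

Isothermal ⇒ ΔU = 0, so Q = W = nRT ln(V₂/V₁).
Q = (3.81)(8.314)(547) ln(64/32.6) = 17327 × 0.6746 = 11688 J.

Q ≈ 11.7 kJ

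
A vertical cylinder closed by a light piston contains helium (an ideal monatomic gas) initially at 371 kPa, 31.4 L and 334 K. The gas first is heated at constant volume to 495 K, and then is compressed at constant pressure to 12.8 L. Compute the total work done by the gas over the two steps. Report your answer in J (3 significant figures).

W_total ≈ -10200 J

Step 1 (isochoric): W = 0 (constant volume).
After step 1: P = 549.8 kPa (V unchanged).
Step 2 (isobaric): W = PΔV = (549.8 kPa)(12.8 − 31.4 L) = -10227 J.
W_total = 0 − 10227 = -10227 J.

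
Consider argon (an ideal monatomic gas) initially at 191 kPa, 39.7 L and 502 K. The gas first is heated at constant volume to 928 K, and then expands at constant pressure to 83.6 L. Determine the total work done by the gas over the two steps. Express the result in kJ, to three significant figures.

Step 1 (isochoric): W = 0 (constant volume).
After step 1: P = 353.1 kPa (V unchanged).
Step 2 (isobaric): W = PΔV = (353.1 kPa)(83.6 − 39.7 L) = 15500 J.
W_total = 0 + 15500 = 15500 J.

W_total ≈ 15.5 kJ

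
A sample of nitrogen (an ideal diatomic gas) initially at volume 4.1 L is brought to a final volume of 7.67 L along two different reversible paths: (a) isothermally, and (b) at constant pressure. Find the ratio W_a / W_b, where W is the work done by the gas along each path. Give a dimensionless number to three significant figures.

Path (a) isothermal: W = P₁V₁ ln(V₂/V₁) → W_a/(P₁V₁) = 0.6263.
Path (b) isobaric: W = P₁(V₂ − V₁) → W_b/(P₁V₁) = 0.8707.
W_a / W_b = 0.6263 / 0.8707 = 0.7193.

W_a / W_b ≈ 0.719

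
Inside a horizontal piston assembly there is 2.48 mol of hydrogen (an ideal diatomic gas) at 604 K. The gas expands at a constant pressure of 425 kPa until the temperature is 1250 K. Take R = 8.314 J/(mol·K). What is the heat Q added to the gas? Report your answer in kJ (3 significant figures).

Isobaric: W = nRΔT = (2.48)(8.314)(646) = 13320 J.
ΔU = nCᵥΔT with Cᵥ = 5R/2: ΔU = (2.48)(20.79)(646) = 33299 J.
Q = ΔU + W = 33299 + 13320 = 46619 J.

Q ≈ 46.6 kJ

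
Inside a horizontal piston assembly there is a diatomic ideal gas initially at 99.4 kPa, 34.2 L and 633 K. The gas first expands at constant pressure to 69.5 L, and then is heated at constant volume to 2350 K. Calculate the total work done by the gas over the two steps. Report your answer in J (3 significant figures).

W_total ≈ 3510 J

Step 1 (isobaric): W = PΔV = (99.4 kPa)(69.5 − 34.2 L) = 3509 J.
Step 2 (isochoric): W = 0 (constant volume).
W_total = 3509 + 0 = 3509 J.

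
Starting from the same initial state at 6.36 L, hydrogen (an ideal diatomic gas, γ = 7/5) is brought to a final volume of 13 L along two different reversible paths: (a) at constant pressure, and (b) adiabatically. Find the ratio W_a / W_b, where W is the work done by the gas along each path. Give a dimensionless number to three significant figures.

Path (a) isobaric: W = P₁(V₂ − V₁) → W_a/(P₁V₁) = 1.044.
Path (b) adiabatic: W = P₁V₁(1 − (V₁/V₂)^(γ−1))/(γ−1) → W_b/(P₁V₁) = 0.6218.
W_a / W_b = 1.044 / 0.6218 = 1.679.

W_a / W_b ≈ 1.68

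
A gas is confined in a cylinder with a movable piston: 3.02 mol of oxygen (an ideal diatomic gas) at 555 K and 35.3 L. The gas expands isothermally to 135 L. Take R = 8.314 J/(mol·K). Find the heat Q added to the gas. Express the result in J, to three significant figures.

Q ≈ 18700 J

Isothermal ⇒ ΔU = 0, so Q = W = nRT ln(V₂/V₁).
Q = (3.02)(8.314)(555) ln(135/35.3) = 13935 × 1.341 = 18692 J.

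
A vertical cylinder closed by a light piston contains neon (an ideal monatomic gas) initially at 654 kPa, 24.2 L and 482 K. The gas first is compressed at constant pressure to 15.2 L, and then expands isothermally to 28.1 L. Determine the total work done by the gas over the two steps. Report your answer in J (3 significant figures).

Step 1 (isobaric): W = PΔV = (654 kPa)(15.2 − 24.2 L) = -5886 J.
After step 1: P = 654 kPa, V = 15.2 L, T = 302.7 K.
Step 2 (isothermal): W = P₁V₁ ln(V₂/V₁) = (9941) ln(28.1/15.2) = 6108 J.
W_total = -5886 + 6108 = 222.4 J.

W_total ≈ 222 J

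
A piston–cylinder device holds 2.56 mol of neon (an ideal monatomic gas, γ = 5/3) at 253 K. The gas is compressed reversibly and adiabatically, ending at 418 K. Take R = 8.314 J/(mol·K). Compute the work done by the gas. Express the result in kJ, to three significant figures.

Adiabatic ⇒ Q = 0, so W_by = −ΔU = nCᵥ(T₁ − T₂).
Cᵥ = 3R/2 = 12.47 J/(mol·K).
W = (2.56)(12.47)(253 − 418) = -5268 J.

W ≈ -5.27 kJ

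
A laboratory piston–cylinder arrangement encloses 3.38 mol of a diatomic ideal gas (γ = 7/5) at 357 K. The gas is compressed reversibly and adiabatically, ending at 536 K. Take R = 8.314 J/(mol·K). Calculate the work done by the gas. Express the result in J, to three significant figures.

Adiabatic ⇒ Q = 0, so W_by = −ΔU = nCᵥ(T₁ − T₂).
Cᵥ = 5R/2 = 20.79 J/(mol·K).
W = (3.38)(20.79)(357 − 536) = -12575 J.

W ≈ -12600 J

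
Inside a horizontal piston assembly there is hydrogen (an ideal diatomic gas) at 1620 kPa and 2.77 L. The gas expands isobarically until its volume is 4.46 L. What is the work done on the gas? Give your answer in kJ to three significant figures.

W ≈ -2.74 kJ

Isobaric: W = P ΔV.
W = (1620 kPa)(4.46 − 2.77 L) = (1620)(1.69) = 2738 J.
Work on gas = −W_by = -2738 J.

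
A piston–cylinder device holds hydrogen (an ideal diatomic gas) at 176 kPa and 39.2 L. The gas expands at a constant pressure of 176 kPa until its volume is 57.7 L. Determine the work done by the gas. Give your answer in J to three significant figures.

Isobaric: W = P ΔV.
W = (176 kPa)(57.7 − 39.2 L) = (176)(18.5) = 3256 J.

W ≈ 3260 J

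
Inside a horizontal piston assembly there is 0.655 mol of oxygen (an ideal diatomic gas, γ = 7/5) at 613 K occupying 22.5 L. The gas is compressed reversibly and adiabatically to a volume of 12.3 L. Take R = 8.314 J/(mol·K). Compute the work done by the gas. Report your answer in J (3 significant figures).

W ≈ -2280 J

Adiabatic: TV^(γ−1) = const with γ = 7/5.
T₂ = T₁ (V₁/V₂)^(γ−1) = 613 × (22.5/12.3)^0.4 = 613 × 1.273 = 780.5 K.
W_by = nCᵥ(T₁ − T₂) = (0.655)(20.79)(613 − 780.5) = -2280 J.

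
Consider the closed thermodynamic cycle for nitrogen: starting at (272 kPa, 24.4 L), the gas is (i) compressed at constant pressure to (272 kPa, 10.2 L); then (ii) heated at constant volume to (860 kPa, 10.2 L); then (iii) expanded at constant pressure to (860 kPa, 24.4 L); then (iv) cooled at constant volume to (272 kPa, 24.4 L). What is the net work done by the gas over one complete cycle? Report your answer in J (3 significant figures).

Constant-volume legs do no work.
W(i) = (272)(10.2 − 24.4) = -3862 J; W(iii) = (860)(24.4 − 10.2) = 12212 J.
W_net = -3862 + 12212 = 8350 J (the clockwise enclosed area).

W_net ≈ 8350 J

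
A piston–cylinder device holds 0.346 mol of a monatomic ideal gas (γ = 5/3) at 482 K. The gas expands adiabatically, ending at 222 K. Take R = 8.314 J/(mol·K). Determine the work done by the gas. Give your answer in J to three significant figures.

W ≈ 1120 J

Adiabatic ⇒ Q = 0, so W_by = −ΔU = nCᵥ(T₁ − T₂).
Cᵥ = 3R/2 = 12.47 J/(mol·K).
W = (0.346)(12.47)(482 − 222) = 1122 J.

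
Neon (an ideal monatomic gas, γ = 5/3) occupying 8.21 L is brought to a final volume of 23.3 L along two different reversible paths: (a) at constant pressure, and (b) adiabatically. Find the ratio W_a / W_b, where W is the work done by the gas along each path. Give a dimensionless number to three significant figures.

Path (a) isobaric: W = P₁(V₂ − V₁) → W_a/(P₁V₁) = 1.838.
Path (b) adiabatic: W = P₁V₁(1 − (V₁/V₂)^(γ−1))/(γ−1) → W_b/(P₁V₁) = 0.7517.
W_a / W_b = 1.838 / 0.7517 = 2.445.

W_a / W_b ≈ 2.45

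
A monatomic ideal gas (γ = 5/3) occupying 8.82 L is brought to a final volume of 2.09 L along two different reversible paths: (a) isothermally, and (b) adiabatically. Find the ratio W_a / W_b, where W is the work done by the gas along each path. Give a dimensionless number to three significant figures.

W_a / W_b ≈ 0.596

Path (a) isothermal: W = P₁V₁ ln(V₂/V₁) → W_a/(P₁V₁) = -1.44.
Path (b) adiabatic: W = P₁V₁(1 − (V₁/V₂)^(γ−1))/(γ−1) → W_b/(P₁V₁) = -2.417.
W_a / W_b = -1.44 / -2.417 = 0.5957.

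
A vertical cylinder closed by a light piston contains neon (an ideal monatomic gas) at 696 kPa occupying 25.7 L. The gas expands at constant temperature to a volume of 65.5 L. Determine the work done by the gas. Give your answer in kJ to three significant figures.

Isothermal: W = nRT ln(V₂/V₁) = P₁V₁ ln(V₂/V₁).
P₁V₁ = (696 kPa)(25.7 L) = 17887 J.
W = 17887 × ln(65.5/25.7) = 17887 × 0.9356
W_by_gas = 16735 J.

W ≈ 16.7 kJ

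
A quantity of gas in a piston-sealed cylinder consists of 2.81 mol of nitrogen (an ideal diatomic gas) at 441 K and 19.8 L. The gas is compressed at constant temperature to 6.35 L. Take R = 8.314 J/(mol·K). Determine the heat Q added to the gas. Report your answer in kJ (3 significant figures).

Q ≈ -11.7 kJ

Isothermal ⇒ ΔU = 0, so Q = W = nRT ln(V₂/V₁).
Q = (2.81)(8.314)(441) ln(6.35/19.8) = 10303 × -1.137 = -11717 J.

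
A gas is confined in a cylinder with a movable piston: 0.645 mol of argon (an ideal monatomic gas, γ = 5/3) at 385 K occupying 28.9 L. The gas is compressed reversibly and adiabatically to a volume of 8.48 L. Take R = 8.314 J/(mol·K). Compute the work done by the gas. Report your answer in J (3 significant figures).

W ≈ -3920 J

Adiabatic: TV^(γ−1) = const with γ = 5/3.
T₂ = T₁ (V₁/V₂)^(γ−1) = 385 × (28.9/8.48)^0.667 = 385 × 2.265 = 871.9 K.
W_by = nCᵥ(T₁ − T₂) = (0.645)(12.47)(385 − 871.9) = -3916 J.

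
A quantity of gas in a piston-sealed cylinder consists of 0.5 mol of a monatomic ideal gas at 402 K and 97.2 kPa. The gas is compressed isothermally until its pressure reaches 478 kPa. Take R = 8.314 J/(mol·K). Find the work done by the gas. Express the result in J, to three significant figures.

W ≈ -2660 J

Isothermal process: W = nRT ln(V₂/V₁) = nRT ln(P₁/P₂).
W = (0.5)(8.314)(402) × ln(97.2/478)
  = 1671 × ln(0.2033) = 1671 × -1.593
W_by_gas = -2662 J.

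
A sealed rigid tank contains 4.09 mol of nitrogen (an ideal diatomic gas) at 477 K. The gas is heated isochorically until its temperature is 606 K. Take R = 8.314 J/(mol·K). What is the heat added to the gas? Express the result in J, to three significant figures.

Constant volume ⇒ W = 0, so Q = ΔU = nCᵥΔT with Cᵥ = 5R/2 = 20.79 J/(mol·K).
ΔU = (4.09)(20.79)(606 − 477) = 10966 J.

Q ≈ 11000 J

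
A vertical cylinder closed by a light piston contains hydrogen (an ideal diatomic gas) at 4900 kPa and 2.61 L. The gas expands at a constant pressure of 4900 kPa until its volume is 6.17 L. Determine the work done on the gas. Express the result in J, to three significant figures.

W ≈ -17400 J

Isobaric: W = P ΔV.
W = (4900 kPa)(6.17 − 2.61 L) = (4900)(3.56) = 17444 J.
Work on gas = −W_by = -17444 J.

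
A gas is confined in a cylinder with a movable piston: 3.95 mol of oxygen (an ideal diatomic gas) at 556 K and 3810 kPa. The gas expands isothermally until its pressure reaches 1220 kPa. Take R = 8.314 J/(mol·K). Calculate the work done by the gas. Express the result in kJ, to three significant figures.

Isothermal process: W = nRT ln(V₂/V₁) = nRT ln(P₁/P₂).
W = (3.95)(8.314)(556) × ln(3810/1220)
  = 18259 × ln(3.123) = 18259 × 1.139
W_by_gas = 20793 J.

W ≈ 20.8 kJ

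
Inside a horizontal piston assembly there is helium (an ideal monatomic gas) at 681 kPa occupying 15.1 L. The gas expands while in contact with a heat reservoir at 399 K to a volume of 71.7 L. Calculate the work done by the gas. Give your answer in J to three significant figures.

Isothermal: W = nRT ln(V₂/V₁) = P₁V₁ ln(V₂/V₁).
P₁V₁ = (681 kPa)(15.1 L) = 10283 J.
W = 10283 × ln(71.7/15.1) = 10283 × 1.558
W_by_gas = 16019 J.

W ≈ 16000 J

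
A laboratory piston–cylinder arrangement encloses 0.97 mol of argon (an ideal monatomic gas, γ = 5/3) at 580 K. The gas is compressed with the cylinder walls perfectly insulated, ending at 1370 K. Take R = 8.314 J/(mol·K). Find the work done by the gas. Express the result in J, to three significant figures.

W ≈ -9560 J

Adiabatic ⇒ Q = 0, so W_by = −ΔU = nCᵥ(T₁ − T₂).
Cᵥ = 3R/2 = 12.47 J/(mol·K).
W = (0.97)(12.47)(580 − 1370) = -9557 J.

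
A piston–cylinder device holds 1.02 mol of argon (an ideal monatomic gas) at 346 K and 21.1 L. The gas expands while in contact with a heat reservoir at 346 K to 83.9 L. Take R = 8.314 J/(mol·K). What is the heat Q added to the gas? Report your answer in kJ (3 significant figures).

Isothermal ⇒ ΔU = 0, so Q = W = nRT ln(V₂/V₁).
Q = (1.02)(8.314)(346) ln(83.9/21.1) = 2934 × 1.38 = 4050 J.

Q ≈ 4.05 kJ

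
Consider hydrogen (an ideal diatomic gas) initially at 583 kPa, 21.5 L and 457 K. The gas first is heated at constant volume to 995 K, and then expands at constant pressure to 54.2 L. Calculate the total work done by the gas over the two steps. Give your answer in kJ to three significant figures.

W_total ≈ 41.5 kJ

Step 1 (isochoric): W = 0 (constant volume).
After step 1: P = 1269 kPa (V unchanged).
Step 2 (isobaric): W = PΔV = (1269 kPa)(54.2 − 21.5 L) = 41507 J.
W_total = 0 + 41507 = 41507 J.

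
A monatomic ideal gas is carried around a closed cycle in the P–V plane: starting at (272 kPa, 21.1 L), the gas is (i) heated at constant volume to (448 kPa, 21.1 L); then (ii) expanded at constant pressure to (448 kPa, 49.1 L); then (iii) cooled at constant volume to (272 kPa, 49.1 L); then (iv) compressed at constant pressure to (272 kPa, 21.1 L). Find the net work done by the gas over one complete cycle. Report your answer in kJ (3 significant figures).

Constant-volume legs do no work.
W(ii) = (448)(49.1 − 21.1) = 12544 J; W(iv) = (272)(21.1 − 49.1) = -7616 J.
W_net = 12544 − 7616 = 4928 J (the clockwise enclosed area).

W_net ≈ 4.93 kJ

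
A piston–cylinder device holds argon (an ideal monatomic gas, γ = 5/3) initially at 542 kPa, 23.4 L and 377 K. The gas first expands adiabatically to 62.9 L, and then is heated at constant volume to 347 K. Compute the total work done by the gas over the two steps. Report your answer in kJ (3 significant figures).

Step 1 (adiabatic): W = (P₁V₁ − P₂V₂)/(γ−1) = (12683 − 6560)/0.667 = 9184 J.
Step 2 (isochoric): W = 0 (constant volume).
W_total = 9184 + 0 = 9184 J.

W_total ≈ 9.18 kJ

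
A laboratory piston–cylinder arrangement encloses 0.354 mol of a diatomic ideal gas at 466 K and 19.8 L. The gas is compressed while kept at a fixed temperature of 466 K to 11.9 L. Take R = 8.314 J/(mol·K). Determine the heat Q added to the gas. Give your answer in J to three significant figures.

Q ≈ -698 J

Isothermal ⇒ ΔU = 0, so Q = W = nRT ln(V₂/V₁).
Q = (0.354)(8.314)(466) ln(11.9/19.8) = 1372 × -0.5091 = -698.3 J.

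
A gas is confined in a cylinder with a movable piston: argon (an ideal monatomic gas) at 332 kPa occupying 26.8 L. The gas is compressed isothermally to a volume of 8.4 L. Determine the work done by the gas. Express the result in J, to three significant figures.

W ≈ -10300 J

Isothermal: W = nRT ln(V₂/V₁) = P₁V₁ ln(V₂/V₁).
P₁V₁ = (332 kPa)(26.8 L) = 8898 J.
W = 8898 × ln(8.4/26.8) = 8898 × -1.16
W_by_gas = -10323 J.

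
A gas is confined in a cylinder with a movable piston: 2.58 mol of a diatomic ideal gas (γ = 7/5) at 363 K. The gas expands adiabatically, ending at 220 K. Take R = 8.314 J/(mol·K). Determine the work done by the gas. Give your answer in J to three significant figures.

W ≈ 7670 J

Adiabatic ⇒ Q = 0, so W_by = −ΔU = nCᵥ(T₁ − T₂).
Cᵥ = 5R/2 = 20.79 J/(mol·K).
W = (2.58)(20.79)(363 − 220) = 7668 J.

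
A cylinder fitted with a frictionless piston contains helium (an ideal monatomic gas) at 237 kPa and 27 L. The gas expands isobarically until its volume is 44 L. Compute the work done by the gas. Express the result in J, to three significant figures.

Isobaric: W = P ΔV.
W = (237 kPa)(44 − 27 L) = (237)(17) = 4029 J.

W ≈ 4030 J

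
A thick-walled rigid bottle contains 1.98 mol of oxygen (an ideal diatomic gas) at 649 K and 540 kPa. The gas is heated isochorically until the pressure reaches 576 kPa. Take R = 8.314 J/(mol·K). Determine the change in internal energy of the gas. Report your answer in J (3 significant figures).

Constant volume ⇒ W = 0, so Q = ΔU = nCᵥΔT with Cᵥ = 5R/2 = 20.79 J/(mol·K).
At constant V, T₂/T₁ = P₂/P₁ ⇒ ΔT = T₁(P₂/P₁ − 1) = 649·(576/540 − 1) = 43.27 K.
ΔU = (1.98)(20.79)(43.27) = 1781 J.

ΔU ≈ 1780 J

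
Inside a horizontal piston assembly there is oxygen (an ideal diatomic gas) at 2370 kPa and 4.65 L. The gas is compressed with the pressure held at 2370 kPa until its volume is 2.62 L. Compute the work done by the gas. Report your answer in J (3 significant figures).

Isobaric: W = P ΔV.
W = (2370 kPa)(2.62 − 4.65 L) = (2370)(-2.03) = -4811 J.

W ≈ -4810 J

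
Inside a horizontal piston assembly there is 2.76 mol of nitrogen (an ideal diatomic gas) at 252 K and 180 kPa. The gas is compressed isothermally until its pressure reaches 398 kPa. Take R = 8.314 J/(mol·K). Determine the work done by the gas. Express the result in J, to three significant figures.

W ≈ -4590 J

Isothermal process: W = nRT ln(V₂/V₁) = nRT ln(P₁/P₂).
W = (2.76)(8.314)(252) × ln(180/398)
  = 5783 × ln(0.4523) = 5783 × -0.7935
W_by_gas = -4588 J.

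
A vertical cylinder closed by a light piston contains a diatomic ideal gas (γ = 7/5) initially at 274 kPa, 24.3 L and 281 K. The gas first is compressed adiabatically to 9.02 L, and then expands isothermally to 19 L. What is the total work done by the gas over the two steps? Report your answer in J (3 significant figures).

W_total ≈ -724 J

Step 1 (adiabatic): W = (P₁V₁ − P₂V₂)/(γ−1) = (6658 − 9897)/0.4 = -8098 J.
After step 1: P = 1097 kPa, V = 9.02 L, T = 417.7 K.
Step 2 (isothermal): W = P₁V₁ ln(V₂/V₁) = (9897) ln(19/9.02) = 7373 J.
W_total = -8098 + 7373 = -724.3 J.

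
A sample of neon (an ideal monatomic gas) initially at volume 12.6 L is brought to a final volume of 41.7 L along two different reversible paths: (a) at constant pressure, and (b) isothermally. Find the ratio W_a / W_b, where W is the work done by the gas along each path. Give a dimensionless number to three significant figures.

W_a / W_b ≈ 1.93

Path (a) isobaric: W = P₁(V₂ − V₁) → W_a/(P₁V₁) = 2.31.
Path (b) isothermal: W = P₁V₁ ln(V₂/V₁) → W_b/(P₁V₁) = 1.197.
W_a / W_b = 2.31 / 1.197 = 1.93.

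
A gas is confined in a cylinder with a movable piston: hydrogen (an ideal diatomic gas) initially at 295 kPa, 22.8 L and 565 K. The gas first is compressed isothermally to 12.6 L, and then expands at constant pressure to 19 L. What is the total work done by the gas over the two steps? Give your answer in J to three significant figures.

W_total ≈ -573 J

Step 1 (isothermal): W = P₁V₁ ln(V₂/V₁) = (6726) ln(12.6/22.8) = -3989 J.
After step 1: P = 533.8 kPa, V = 12.6 L, T = 565 K.
Step 2 (isobaric): W = PΔV = (533.8 kPa)(19 − 12.6 L) = 3416 J.
W_total = -3989 + 3416 = -572.6 J.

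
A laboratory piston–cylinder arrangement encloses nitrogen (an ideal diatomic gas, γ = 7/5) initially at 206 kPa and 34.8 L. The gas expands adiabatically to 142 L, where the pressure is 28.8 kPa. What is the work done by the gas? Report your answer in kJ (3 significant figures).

Adiabatic: W = (P₁V₁ − P₂V₂)/(γ − 1) with γ = 7/5.
P₁V₁ = 7169 J, P₂V₂ = 4090 J.
W = (7169 − 4090) / 0.4 = 7698 J.

W ≈ 7.70 kJ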